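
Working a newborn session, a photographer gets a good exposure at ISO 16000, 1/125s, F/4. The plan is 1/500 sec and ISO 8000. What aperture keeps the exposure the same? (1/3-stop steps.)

f/1.4

Shutter speed: 1/125 → 1/160 → 1/200 → 1/250 → 1/320 → 1/400 → 1/500 — 2 stops faster (darker).
ISO: 16000 → 12800 → 10000 → 8000 — 1 stop dropped (darker).
Net change so far: 3 stops darker. Offset with the aperture: f/4 → f/3.5 → f/3.2 → f/2.8 → f/2.5 → f/2.2 → f/2 → f/1.8 → f/1.6 → f/1.4.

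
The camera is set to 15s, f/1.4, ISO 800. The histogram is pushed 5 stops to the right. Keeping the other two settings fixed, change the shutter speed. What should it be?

1/2s

Overexposed by 5 stops → need 5 stops darker.
Shutter speed: 15 → 8 → 4 → 2 → 1 → 1/2.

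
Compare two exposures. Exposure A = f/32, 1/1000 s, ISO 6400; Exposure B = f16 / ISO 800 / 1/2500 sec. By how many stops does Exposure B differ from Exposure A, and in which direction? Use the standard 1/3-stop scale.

Aperture: f/32 → f/29 → f/25 → f/22 → f/20 → f/18 → f/16 — 2 stops wider (brighter).
Shutter speed: 1/1000 → 1/1250 → 1/1600 → 1/2000 → 1/2500 — 1 1/3 stops faster (darker).
ISO: 6400 → 5000 → 4000 → 3200 → 2500 → 2000 → 1600 → 1250 → 1000 → 800 — 3 stops lower (darker).
Net: +2 −1 1/3 −3 = −2 1/3 stops.

2 1/3 stops darker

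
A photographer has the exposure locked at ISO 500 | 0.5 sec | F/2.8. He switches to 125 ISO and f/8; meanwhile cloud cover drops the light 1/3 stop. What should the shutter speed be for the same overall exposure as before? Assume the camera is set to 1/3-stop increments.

20 s

Scene light: 1/3 stop darker.
ISO: 500 → 400 → 320 → 250 → 200 → 160 → 125 — 2 stops lower (darker).
Aperture: f/2.8 → f/3.2 → f/3.5 → f/4 → f/4.5 → f/5 → f/5.6 → f/6.3 → f/7.1 → f/8 — 3 stops smaller aperture (darker).
Net so far: 5 1/3 stops darker. Shutter speed: 0.5 → 0.6 → 0.8 → 1 → 1.3 → 1.6 → 2 → 2.5 → 3.2 → 4 → 5 → 6 → 8 → 10 → 13 → 15 → 20.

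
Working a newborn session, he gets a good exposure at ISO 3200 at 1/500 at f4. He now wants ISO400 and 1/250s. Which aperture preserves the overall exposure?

ISO: 3200 → 1600 → 800 → 400 — 3 stops dropped (darker).
Shutter speed: 1/500 → 1/250 — 1 stop slower (brighter).
Net change so far: 2 stops darker. Offset with the aperture: f/4 → f/2.8 → f/2.

f/2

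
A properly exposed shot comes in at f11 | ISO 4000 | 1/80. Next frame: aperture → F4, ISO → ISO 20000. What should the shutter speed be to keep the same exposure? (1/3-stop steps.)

1/3200s

Aperture: f/11 → f/10 → f/9 → f/8 → f/7.1 → f/6.3 → f/5.6 → f/5 → f/4.5 → f/4 — 3 stops larger aperture (brighter).
ISO: 4000 → 5000 → 6400 → 8000 → 10000 → 12800 → 16000 → 20000 — 2 1/3 stops higher (brighter).
Net change so far: 5 1/3 stops brighter. Offset with the shutter speed: 1/80 → 1/100 → 1/125 → 1/160 → 1/200 → 1/250 → 1/320 → 1/400 → 1/500 → 1/640 → 1/800 → 1/1000 → 1/1250 → 1/1600 → 1/2000 → 1/2500 → 1/3200.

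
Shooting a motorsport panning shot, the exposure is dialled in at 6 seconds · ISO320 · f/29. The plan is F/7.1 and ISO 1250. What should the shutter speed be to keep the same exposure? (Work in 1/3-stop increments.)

Aperture: f/29 → f/25 → f/22 → f/20 → f/18 → f/16 → f/14 → f/13 → f/11 → f/10 → f/9 → f/8 → f/7.1 — 4 stops wider (brighter).
ISO: 320 → 400 → 500 → 640 → 800 → 1000 → 1250 — 2 stops higher (brighter).
Net change so far: 6 stops brighter. Offset with the shutter speed: 6 → 5 → 4 → 3.2 → 2.5 → 2 → 1.6 → 1.3 → 1 → 0.8 → 0.6 → 0.5 → 0.4 → 0.3 → 1/4 → 1/5 → 1/6 → 1/8 → 1/10.

1/10s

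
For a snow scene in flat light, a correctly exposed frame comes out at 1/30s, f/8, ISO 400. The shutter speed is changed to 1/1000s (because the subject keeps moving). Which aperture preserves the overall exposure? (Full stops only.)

f/1.4

Shutter speed: 1/30 → 1/60 → 1/125 → 1/250 → 1/500 → 1/1000 — 5 stops faster (darker).
Need 5 stops brighter from the aperture: f/8 → f/5.6 → f/4 → f/2.8 → f/2 → f/1.4.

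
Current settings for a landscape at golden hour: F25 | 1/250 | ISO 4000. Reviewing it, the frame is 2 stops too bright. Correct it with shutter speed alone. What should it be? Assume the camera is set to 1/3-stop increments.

Overexposed by 2 stops → need 2 stops darker.
Shutter speed: 1/250 → 1/320 → 1/400 → 1/500 → 1/640 → 1/800 → 1/1000.

1/1000s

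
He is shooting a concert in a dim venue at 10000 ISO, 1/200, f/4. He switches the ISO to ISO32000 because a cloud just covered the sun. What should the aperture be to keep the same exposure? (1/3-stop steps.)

ISO: 10000 → 12800 → 16000 → 20000 → 25600 → 32000 — 1 2/3 stops higher (brighter).
Need 1 2/3 stops darker from the aperture: f/4 → f/4.5 → f/5 → f/5.6 → f/6.3 → f/7.1.

f/7.1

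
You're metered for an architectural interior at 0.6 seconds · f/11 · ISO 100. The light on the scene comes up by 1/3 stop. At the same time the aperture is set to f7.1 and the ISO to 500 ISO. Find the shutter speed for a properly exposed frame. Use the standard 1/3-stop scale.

1/25s

Scene light: 1/3 stop brighter.
Aperture: f/11 → f/10 → f/9 → f/8 → f/7.1 — 1 1/3 stops wider (brighter).
ISO: 100 → 125 → 160 → 200 → 250 → 320 → 400 → 500 — 2 1/3 stops higher (brighter).
Net so far: 4 stops brighter. Shutter speed: 0.6 → 0.5 → 0.4 → 0.3 → 1/4 → 1/5 → 1/6 → 1/8 → 1/10 → 1/13 → 1/15 → 1/20 → 1/25.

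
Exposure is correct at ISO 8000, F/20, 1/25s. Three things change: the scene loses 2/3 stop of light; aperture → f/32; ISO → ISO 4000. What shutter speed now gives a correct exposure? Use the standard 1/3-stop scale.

0.3 s

Scene light: 2/3 stop darker.
Aperture: f/20 → f/22 → f/25 → f/29 → f/32 — 1 1/3 stops stopped down (darker).
ISO: 8000 → 6400 → 5000 → 4000 — 1 stop dropped (darker).
Net so far: 3 stops darker. Shutter speed: 1/25 → 1/20 → 1/15 → 1/13 → 1/10 → 1/8 → 1/6 → 1/5 → 1/4 → 0.3.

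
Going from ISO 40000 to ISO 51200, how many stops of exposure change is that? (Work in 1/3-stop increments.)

40000 → 51200 — count the steps: 1 third-stops = 1/3 stop.

1/3 stop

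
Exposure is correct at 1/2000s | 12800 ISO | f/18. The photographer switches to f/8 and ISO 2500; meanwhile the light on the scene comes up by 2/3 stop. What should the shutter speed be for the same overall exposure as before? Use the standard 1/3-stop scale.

1/3200s

Scene light: 2/3 stop brighter.
Aperture: f/18 → f/16 → f/14 → f/13 → f/11 → f/10 → f/9 → f/8 — 2 1/3 stops larger aperture (brighter).
ISO: 12800 → 10000 → 8000 → 6400 → 5000 → 4000 → 3200 → 2500 — 2 1/3 stops dropped (darker).
Net so far: 2/3 stop brighter. Shutter speed: 1/2000 → 1/2500 → 1/3200.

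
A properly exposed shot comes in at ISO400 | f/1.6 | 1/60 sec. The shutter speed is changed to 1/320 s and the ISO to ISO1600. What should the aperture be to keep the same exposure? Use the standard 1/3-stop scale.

f/1.4

Shutter speed: 1/60 → 1/80 → 1/100 → 1/125 → 1/160 → 1/200 → 1/250 → 1/320 — 2 1/3 stops faster (darker).
ISO: 400 → 500 → 640 → 800 → 1000 → 1250 → 1600 — 2 stops higher (brighter).
Net change so far: 1/3 stop darker. Offset with the aperture: f/1.6 → f/1.4.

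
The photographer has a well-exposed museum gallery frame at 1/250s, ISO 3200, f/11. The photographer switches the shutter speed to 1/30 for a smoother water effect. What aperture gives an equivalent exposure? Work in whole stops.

Shutter speed: 1/250 → 1/125 → 1/60 → 1/30 — 3 stops slower (brighter).
Need 3 stops darker from the aperture: f/11 → f/16 → f/22 → f/32.

f/32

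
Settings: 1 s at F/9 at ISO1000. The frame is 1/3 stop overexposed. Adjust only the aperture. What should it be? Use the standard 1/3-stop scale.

f/10

Overexposed by 1/3 stop → need 1/3 stop darker.
Aperture: f/9 → f/10.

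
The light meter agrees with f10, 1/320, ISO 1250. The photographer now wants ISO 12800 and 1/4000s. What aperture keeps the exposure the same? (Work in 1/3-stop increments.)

f/9

ISO: 1250 → 1600 → 2000 → 2500 → 3200 → 4000 → 5000 → 6400 → 8000 → 10000 → 12800 — 3 1/3 stops raised (brighter).
Shutter speed: 1/320 → 1/400 → 1/500 → 1/640 → 1/800 → 1/1000 → 1/1250 → 1/1600 → 1/2000 → 1/2500 → 1/3200 → 1/4000 — 3 2/3 stops shorter (darker).
Net change so far: 1/3 stop darker. Offset with the aperture: f/10 → f/9.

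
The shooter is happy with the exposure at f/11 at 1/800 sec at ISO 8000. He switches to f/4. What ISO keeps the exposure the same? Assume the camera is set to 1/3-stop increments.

Aperture: f/11 → f/10 → f/9 → f/8 → f/7.1 → f/6.3 → f/5.6 → f/5 → f/4.5 → f/4 — 3 stops opened up (brighter).
Need 3 stops darker from the ISO: 8000 → 6400 → 5000 → 4000 → 3200 → 2500 → 2000 → 1600 → 1250 → 1000.

ISO 1000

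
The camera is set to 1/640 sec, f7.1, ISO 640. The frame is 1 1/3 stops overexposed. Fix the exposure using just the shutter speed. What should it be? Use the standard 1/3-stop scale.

1/1600s

Overexposed by 1 1/3 stops → need 1 1/3 stops darker.
Shutter speed: 1/640 → 1/800 → 1/1000 → 1/1250 → 1/1600.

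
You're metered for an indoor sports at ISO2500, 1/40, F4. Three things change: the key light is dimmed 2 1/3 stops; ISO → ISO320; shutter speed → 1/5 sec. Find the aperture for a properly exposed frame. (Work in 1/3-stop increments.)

f/1.8

Scene light: 2 1/3 stops darker.
ISO: 2500 → 2000 → 1600 → 1250 → 1000 → 800 → 640 → 500 → 400 → 320 — 3 stops dropped (darker).
Shutter speed: 1/40 → 1/30 → 1/25 → 1/20 → 1/15 → 1/13 → 1/10 → 1/8 → 1/6 → 1/5 — 3 stops longer (brighter).
Net so far: 2 1/3 stops darker. Aperture: f/4 → f/3.5 → f/3.2 → f/2.8 → f/2.5 → f/2.2 → f/2 → f/1.8.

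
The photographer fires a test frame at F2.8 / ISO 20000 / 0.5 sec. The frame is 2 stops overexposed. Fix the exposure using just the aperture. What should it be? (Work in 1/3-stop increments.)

Overexposed by 2 stops → need 2 stops darker.
Aperture: f/2.8 → f/3.2 → f/3.5 → f/4 → f/4.5 → f/5 → f/5.6.

f/5.6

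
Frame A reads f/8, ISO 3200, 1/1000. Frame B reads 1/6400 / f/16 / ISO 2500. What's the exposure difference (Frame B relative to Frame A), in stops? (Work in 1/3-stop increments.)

Aperture: f/8 → f/9 → f/10 → f/11 → f/13 → f/14 → f/16 — 2 stops smaller aperture (darker).
Shutter speed: 1/1000 → 1/1250 → 1/1600 → 1/2000 → 1/2500 → 1/3200 → 1/4000 → 1/5000 → 1/6400 — 2 2/3 stops shorter (darker).
ISO: 3200 → 2500 — 1/3 stop dropped (darker).
Net: −2 −2 2/3 −1/3 = −5 stops.

5 stops darker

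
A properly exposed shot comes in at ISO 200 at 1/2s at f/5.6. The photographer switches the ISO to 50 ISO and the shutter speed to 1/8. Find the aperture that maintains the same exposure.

f/1.4

ISO: 200 → 100 → 50 — 2 stops dropped (darker).
Shutter speed: 1/2 → 1/4 → 1/8 — 2 stops faster (darker).
Net change so far: 4 stops darker. Offset with the aperture: f/5.6 → f/4 → f/2.8 → f/2 → f/1.4.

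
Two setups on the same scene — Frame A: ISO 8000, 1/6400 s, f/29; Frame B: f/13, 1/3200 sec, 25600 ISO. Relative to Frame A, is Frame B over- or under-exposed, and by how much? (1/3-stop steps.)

Aperture: f/29 → f/25 → f/22 → f/20 → f/18 → f/16 → f/14 → f/13 — 2 1/3 stops wider (brighter).
Shutter speed: 1/6400 → 1/5000 → 1/4000 → 1/3200 — 1 stop slower (brighter).
ISO: 8000 → 10000 → 12800 → 16000 → 20000 → 25600 — 1 2/3 stops higher (brighter).
Net: +2 1/3 +1 +1 2/3 = +5 stops.

5 stops brighter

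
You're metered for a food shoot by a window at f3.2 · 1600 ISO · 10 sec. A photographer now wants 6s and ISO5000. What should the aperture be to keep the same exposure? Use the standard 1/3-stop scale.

Shutter speed: 10 → 8 → 6 — 2/3 stop shorter (darker).
ISO: 1600 → 2000 → 2500 → 3200 → 4000 → 5000 — 1 2/3 stops raised (brighter).
Net change so far: 1 stop brighter. Offset with the aperture: f/3.2 → f/3.5 → f/4 → f/4.5.

f/4.5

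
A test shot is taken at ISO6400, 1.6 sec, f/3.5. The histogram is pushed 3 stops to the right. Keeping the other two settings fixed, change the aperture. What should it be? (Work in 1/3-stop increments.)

f/10

Overexposed by 3 stops → need 3 stops darker.
Aperture: f/3.5 → f/4 → f/4.5 → f/5 → f/5.6 → f/6.3 → f/7.1 → f/8 → f/9 → f/10.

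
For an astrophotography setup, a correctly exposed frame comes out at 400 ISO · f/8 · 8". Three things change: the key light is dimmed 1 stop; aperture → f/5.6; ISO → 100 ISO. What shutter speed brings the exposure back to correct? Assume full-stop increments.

30 s

Scene light: 1 stop darker.
Aperture: f/8 → f/5.6 — 1 stop opened up (brighter).
ISO: 400 → 200 → 100 — 2 stops lower (darker).
Net so far: 2 stops darker. Shutter speed: 8 → 15 → 30.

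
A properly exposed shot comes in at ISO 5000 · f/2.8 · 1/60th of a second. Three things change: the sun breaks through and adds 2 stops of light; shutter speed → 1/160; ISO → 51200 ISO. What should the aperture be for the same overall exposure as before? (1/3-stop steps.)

f/11

Scene light: 2 stops brighter.
Shutter speed: 1/60 → 1/80 → 1/100 → 1/125 → 1/160 — 1 1/3 stops faster (darker).
ISO: 5000 → 6400 → 8000 → 10000 → 12800 → 16000 → 20000 → 25600 → 32000 → 40000 → 51200 — 3 1/3 stops raised (brighter).
Net so far: 4 stops brighter. Aperture: f/2.8 → f/3.2 → f/3.5 → f/4 → f/4.5 → f/5 → f/5.6 → f/6.3 → f/7.1 → f/8 → f/9 → f/10 → f/11.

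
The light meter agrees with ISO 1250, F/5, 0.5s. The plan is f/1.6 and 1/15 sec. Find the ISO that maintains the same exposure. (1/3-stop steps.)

ISO 1000

Aperture: f/5 → f/4.5 → f/4 → f/3.5 → f/3.2 → f/2.8 → f/2.5 → f/2.2 → f/2 → f/1.8 → f/1.6 — 3 1/3 stops opened up (brighter).
Shutter speed: 0.5 → 0.4 → 0.3 → 1/4 → 1/5 → 1/6 → 1/8 → 1/10 → 1/13 → 1/15 — 3 stops faster (darker).
Net change so far: 1/3 stop brighter. Offset with the ISO: 1250 → 1000.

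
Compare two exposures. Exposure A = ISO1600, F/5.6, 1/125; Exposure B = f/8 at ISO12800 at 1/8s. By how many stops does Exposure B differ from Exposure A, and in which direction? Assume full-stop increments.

Aperture: f/5.6 → f/8 — 1 stop narrower (darker).
Shutter speed: 1/125 → 1/60 → 1/30 → 1/15 → 1/8 — 4 stops longer (brighter).
ISO: 1600 → 3200 → 6400 → 12800 — 3 stops raised (brighter).
Net: −1 +4 +3 = +6 stops.

6 stops brighter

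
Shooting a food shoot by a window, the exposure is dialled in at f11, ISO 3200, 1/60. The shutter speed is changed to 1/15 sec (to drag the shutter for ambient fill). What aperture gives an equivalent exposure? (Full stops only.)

Shutter speed: 1/60 → 1/30 → 1/15 — 2 stops slower (brighter).
Need 2 stops darker from the aperture: f/11 → f/16 → f/22.

f/22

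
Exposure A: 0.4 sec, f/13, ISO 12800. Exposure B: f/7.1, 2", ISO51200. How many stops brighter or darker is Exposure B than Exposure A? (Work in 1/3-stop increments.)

6 stops brighter

Aperture: f/13 → f/11 → f/10 → f/9 → f/8 → f/7.1 — 1 2/3 stops wider (brighter).
Shutter speed: 0.4 → 0.5 → 0.6 → 0.8 → 1 → 1.3 → 1.6 → 2 — 2 1/3 stops longer (brighter).
ISO: 12800 → 16000 → 20000 → 25600 → 32000 → 40000 → 51200 — 2 stops higher (brighter).
Net: +1 2/3 +2 1/3 +2 = +6 stops.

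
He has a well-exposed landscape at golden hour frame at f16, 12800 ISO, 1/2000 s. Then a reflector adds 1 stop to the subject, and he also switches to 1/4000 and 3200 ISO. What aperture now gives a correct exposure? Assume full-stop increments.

f/8

Scene light: 1 stop brighter.
Shutter speed: 1/2000 → 1/4000 — 1 stop shorter (darker).
ISO: 12800 → 6400 → 3200 — 2 stops dropped (darker).
Net so far: 2 stops darker. Aperture: f/16 → f/11 → f/8.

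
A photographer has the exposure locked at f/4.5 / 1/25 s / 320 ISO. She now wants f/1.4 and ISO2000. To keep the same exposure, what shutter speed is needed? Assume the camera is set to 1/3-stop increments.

Aperture: f/4.5 → f/4 → f/3.5 → f/3.2 → f/2.8 → f/2.5 → f/2.2 → f/2 → f/1.8 → f/1.6 → f/1.4 — 3 1/3 stops larger aperture (brighter).
ISO: 320 → 400 → 500 → 640 → 800 → 1000 → 1250 → 1600 → 2000 — 2 2/3 stops higher (brighter).
Net change so far: 6 stops brighter. Offset with the shutter speed: 1/25 → 1/30 → 1/40 → 1/50 → 1/60 → 1/80 → 1/100 → 1/125 → 1/160 → 1/200 → 1/250 → 1/320 → 1/400 → 1/500 → 1/640 → 1/800 → 1/1000 → 1/1250 → 1/1600.

1/1600s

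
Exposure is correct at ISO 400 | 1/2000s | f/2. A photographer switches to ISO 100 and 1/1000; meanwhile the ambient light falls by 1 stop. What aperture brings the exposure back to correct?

Scene light: 1 stop darker.
ISO: 400 → 200 → 100 — 2 stops dropped (darker).
Shutter speed: 1/2000 → 1/1000 — 1 stop slower (brighter).
Net so far: 2 stops darker. Aperture: f/2 → f/1.4 → f/1.0.

f/1.0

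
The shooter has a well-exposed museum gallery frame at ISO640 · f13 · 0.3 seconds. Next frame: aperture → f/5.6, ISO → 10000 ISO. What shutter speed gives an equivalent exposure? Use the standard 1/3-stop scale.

1/250s

Aperture: f/13 → f/11 → f/10 → f/9 → f/8 → f/7.1 → f/6.3 → f/5.6 — 2 1/3 stops larger aperture (brighter).
ISO: 640 → 800 → 1000 → 1250 → 1600 → 2000 → 2500 → 3200 → 4000 → 5000 → 6400 → 8000 → 10000 — 4 stops higher (brighter).
Net change so far: 6 1/3 stops brighter. Offset with the shutter speed: 0.3 → 1/4 → 1/5 → 1/6 → 1/8 → 1/10 → 1/13 → 1/15 → 1/20 → 1/25 → 1/30 → 1/40 → 1/50 → 1/60 → 1/80 → 1/100 → 1/125 → 1/160 → 1/200 → 1/250.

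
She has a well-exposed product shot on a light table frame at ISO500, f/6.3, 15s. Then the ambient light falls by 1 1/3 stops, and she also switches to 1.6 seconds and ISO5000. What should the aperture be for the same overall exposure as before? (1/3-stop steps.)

f/4

Scene light: 1 1/3 stops darker.
Shutter speed: 15 → 13 → 10 → 8 → 6 → 5 → 4 → 3.2 → 2.5 → 2 → 1.6 — 3 1/3 stops shorter (darker).
ISO: 500 → 640 → 800 → 1000 → 1250 → 1600 → 2000 → 2500 → 3200 → 4000 → 5000 — 3 1/3 stops higher (brighter).
Net so far: 1 1/3 stops darker. Aperture: f/6.3 → f/5.6 → f/5 → f/4.5 → f/4.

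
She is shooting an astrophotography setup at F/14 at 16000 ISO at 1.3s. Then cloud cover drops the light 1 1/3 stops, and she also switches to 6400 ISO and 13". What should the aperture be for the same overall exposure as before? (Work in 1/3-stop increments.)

f/18

Scene light: 1 1/3 stops darker.
ISO: 16000 → 12800 → 10000 → 8000 → 6400 — 1 1/3 stops lower (darker).
Shutter speed: 1.3 → 1.6 → 2 → 2.5 → 3.2 → 4 → 5 → 6 → 8 → 10 → 13 — 3 1/3 stops longer (brighter).
Net so far: 2/3 stop brighter. Aperture: f/14 → f/16 → f/18.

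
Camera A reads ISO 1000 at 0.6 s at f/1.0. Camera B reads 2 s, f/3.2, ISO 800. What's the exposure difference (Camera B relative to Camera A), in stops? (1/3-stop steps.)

Aperture: f/1.0 → f/1.1 → f/1.2 → f/1.4 → f/1.6 → f/1.8 → f/2 → f/2.2 → f/2.5 → f/2.8 → f/3.2 — 3 1/3 stops narrower (darker).
Shutter speed: 0.6 → 0.8 → 1 → 1.3 → 1.6 → 2 — 1 2/3 stops slower (brighter).
ISO: 1000 → 800 — 1/3 stop dropped (darker).
Net: −3 1/3 +1 2/3 −1/3 = −2 stops.

2 stops darker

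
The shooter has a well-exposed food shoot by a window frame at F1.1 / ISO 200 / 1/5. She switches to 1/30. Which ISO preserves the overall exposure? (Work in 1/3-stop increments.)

ISO 1250

Shutter speed: 1/5 → 1/6 → 1/8 → 1/10 → 1/13 → 1/15 → 1/20 → 1/25 → 1/30 — 2 2/3 stops shorter (darker).
Need 2 2/3 stops brighter from the ISO: 200 → 250 → 320 → 400 → 500 → 640 → 800 → 1000 → 1250.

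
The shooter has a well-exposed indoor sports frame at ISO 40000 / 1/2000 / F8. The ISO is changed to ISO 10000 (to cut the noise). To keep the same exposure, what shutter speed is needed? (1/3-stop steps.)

ISO: 40000 → 32000 → 25600 → 20000 → 16000 → 12800 → 10000 — 2 stops dropped (darker).
Need 2 stops brighter from the shutter speed: 1/2000 → 1/1600 → 1/1250 → 1/1000 → 1/800 → 1/640 → 1/500.

1/500s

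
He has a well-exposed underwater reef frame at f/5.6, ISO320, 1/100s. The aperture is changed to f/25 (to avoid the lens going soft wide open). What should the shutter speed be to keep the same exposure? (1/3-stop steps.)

Aperture: f/5.6 → f/6.3 → f/7.1 → f/8 → f/9 → f/10 → f/11 → f/13 → f/14 → f/16 → f/18 → f/20 → f/22 → f/25 — 4 1/3 stops stopped down (darker).
Need 4 1/3 stops brighter from the shutter speed: 1/100 → 1/80 → 1/60 → 1/50 → 1/40 → 1/30 → 1/25 → 1/20 → 1/15 → 1/13 → 1/10 → 1/8 → 1/6 → 1/5.

1/5s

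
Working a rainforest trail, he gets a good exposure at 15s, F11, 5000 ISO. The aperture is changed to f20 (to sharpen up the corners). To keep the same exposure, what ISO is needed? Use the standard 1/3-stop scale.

Aperture: f/11 → f/13 → f/14 → f/16 → f/18 → f/20 — 1 2/3 stops narrower (darker).
Need 1 2/3 stops brighter from the ISO: 5000 → 6400 → 8000 → 10000 → 12800 → 16000.

ISO 16000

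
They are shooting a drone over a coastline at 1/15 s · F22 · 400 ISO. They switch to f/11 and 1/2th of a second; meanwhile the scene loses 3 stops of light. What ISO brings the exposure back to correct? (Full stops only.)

Scene light: 3 stops darker.
Aperture: f/22 → f/16 → f/11 — 2 stops wider (brighter).
Shutter speed: 1/15 → 1/8 → 1/4 → 1/2 — 3 stops longer (brighter).
Net so far: 2 stops brighter. ISO: 400 → 200 → 100.

ISO 100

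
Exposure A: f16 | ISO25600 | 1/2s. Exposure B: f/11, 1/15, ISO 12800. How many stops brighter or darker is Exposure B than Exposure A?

3 stops darker

Aperture: f/16 → f/11 — 1 stop wider (brighter).
Shutter speed: 1/2 → 1/4 → 1/8 → 1/15 — 3 stops shorter (darker).
ISO: 25600 → 12800 — 1 stop dropped (darker).
Net: +1 −3 −1 = −3 stops.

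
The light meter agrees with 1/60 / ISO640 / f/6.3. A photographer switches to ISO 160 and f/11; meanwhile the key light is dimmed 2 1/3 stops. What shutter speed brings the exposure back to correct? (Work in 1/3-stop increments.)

1 s

Scene light: 2 1/3 stops darker.
ISO: 640 → 500 → 400 → 320 → 250 → 200 → 160 — 2 stops dropped (darker).
Aperture: f/6.3 → f/7.1 → f/8 → f/9 → f/10 → f/11 — 1 2/3 stops stopped down (darker).
Net so far: 6 stops darker. Shutter speed: 1/60 → 1/50 → 1/40 → 1/30 → 1/25 → 1/20 → 1/15 → 1/13 → 1/10 → 1/8 → 1/6 → 1/5 → 1/4 → 0.3 → 0.4 → 0.5 → 0.6 → 0.8 → 1.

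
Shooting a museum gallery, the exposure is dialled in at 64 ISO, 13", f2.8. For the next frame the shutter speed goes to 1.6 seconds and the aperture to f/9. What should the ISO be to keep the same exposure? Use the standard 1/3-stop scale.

ISO 5000

Shutter speed: 13 → 10 → 8 → 6 → 5 → 4 → 3.2 → 2.5 → 2 → 1.6 — 3 stops faster (darker).
Aperture: f/2.8 → f/3.2 → f/3.5 → f/4 → f/4.5 → f/5 → f/5.6 → f/6.3 → f/7.1 → f/8 → f/9 — 3 1/3 stops smaller aperture (darker).
Net change so far: 6 1/3 stops darker. Offset with the ISO: 64 → 80 → 100 → 125 → 160 → 200 → 250 → 320 → 400 → 500 → 640 → 800 → 1000 → 1250 → 1600 → 2000 → 2500 → 3200 → 4000 → 5000.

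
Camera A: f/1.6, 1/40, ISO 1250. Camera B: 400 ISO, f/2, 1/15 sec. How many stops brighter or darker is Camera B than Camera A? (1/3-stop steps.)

Aperture: f/1.6 → f/1.8 → f/2 — 2/3 stop narrower (darker).
Shutter speed: 1/40 → 1/30 → 1/25 → 1/20 → 1/15 — 1 1/3 stops longer (brighter).
ISO: 1250 → 1000 → 800 → 640 → 500 → 400 — 1 2/3 stops lower (darker).
Net: −2/3 +1 1/3 −1 2/3 = −1 stop.

1 stop darker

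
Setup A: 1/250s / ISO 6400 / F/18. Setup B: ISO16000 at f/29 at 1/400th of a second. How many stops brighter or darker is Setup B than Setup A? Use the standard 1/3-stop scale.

Aperture: f/18 → f/20 → f/22 → f/25 → f/29 — 1 1/3 stops stopped down (darker).
Shutter speed: 1/250 → 1/320 → 1/400 — 2/3 stop shorter (darker).
ISO: 6400 → 8000 → 10000 → 12800 → 16000 — 1 1/3 stops raised (brighter).
Net: −1 1/3 −2/3 +1 1/3 = −2/3 stops.

2/3 stop darker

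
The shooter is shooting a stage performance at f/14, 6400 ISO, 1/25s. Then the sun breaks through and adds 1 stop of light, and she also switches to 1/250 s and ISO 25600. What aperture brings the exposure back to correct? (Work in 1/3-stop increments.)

f/13

Scene light: 1 stop brighter.
Shutter speed: 1/25 → 1/30 → 1/40 → 1/50 → 1/60 → 1/80 → 1/100 → 1/125 → 1/160 → 1/200 → 1/250 — 3 1/3 stops faster (darker).
ISO: 6400 → 8000 → 10000 → 12800 → 16000 → 20000 → 25600 — 2 stops higher (brighter).
Net so far: 1/3 stop darker. Aperture: f/14 → f/13.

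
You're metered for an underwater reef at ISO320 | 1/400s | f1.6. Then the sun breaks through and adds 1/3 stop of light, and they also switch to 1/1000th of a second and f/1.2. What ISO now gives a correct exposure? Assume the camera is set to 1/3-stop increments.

ISO 400

Scene light: 1/3 stop brighter.
Shutter speed: 1/400 → 1/500 → 1/640 → 1/800 → 1/1000 — 1 1/3 stops faster (darker).
Aperture: f/1.6 → f/1.4 → f/1.2 — 2/3 stop larger aperture (brighter).
Net so far: 1/3 stop darker. ISO: 320 → 400.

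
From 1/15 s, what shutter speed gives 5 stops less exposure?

Shutter speed: 1/15 → 1/30 → 1/60 → 1/125 → 1/250 → 1/500 — 5 stops shorter (darker).

1/500s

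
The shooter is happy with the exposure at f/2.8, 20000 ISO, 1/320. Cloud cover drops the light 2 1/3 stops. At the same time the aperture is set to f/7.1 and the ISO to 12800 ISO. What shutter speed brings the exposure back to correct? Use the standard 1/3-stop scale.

1/6s

Scene light: 2 1/3 stops darker.
Aperture: f/2.8 → f/3.2 → f/3.5 → f/4 → f/4.5 → f/5 → f/5.6 → f/6.3 → f/7.1 — 2 2/3 stops stopped down (darker).
ISO: 20000 → 16000 → 12800 — 2/3 stop lower (darker).
Net so far: 5 2/3 stops darker. Shutter speed: 1/320 → 1/250 → 1/200 → 1/160 → 1/125 → 1/100 → 1/80 → 1/60 → 1/50 → 1/40 → 1/30 → 1/25 → 1/20 → 1/15 → 1/13 → 1/10 → 1/8 → 1/6.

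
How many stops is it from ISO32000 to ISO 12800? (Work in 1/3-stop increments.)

1 1/3 stops

32000 → 25600 → 20000 → 16000 → 12800 — count the steps: 4 third-stops = 1 1/3 stops.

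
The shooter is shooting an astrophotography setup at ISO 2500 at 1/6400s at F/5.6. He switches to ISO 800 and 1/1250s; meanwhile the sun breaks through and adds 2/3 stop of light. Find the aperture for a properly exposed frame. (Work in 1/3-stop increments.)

f/9

Scene light: 2/3 stop brighter.
ISO: 2500 → 2000 → 1600 → 1250 → 1000 → 800 — 1 2/3 stops lower (darker).
Shutter speed: 1/6400 → 1/5000 → 1/4000 → 1/3200 → 1/2500 → 1/2000 → 1/1600 → 1/1250 — 2 1/3 stops slower (brighter).
Net so far: 1 1/3 stops brighter. Aperture: f/5.6 → f/6.3 → f/7.1 → f/8 → f/9.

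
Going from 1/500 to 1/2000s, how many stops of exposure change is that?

2 stops

1/500 → 1/1000 → 1/2000 — count the steps: 2 stops.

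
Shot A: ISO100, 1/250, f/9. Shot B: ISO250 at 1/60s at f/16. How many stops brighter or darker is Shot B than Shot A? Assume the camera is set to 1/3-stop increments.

1 2/3 stops brighter

Aperture: f/9 → f/10 → f/11 → f/13 → f/14 → f/16 — 1 2/3 stops smaller aperture (darker).
Shutter speed: 1/250 → 1/200 → 1/160 → 1/125 → 1/100 → 1/80 → 1/60 — 2 stops longer (brighter).
ISO: 100 → 125 → 160 → 200 → 250 — 1 1/3 stops raised (brighter).
Net: −1 2/3 +2 +1 1/3 = +1 2/3 stops.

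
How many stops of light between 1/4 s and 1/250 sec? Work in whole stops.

6 stops

1/4 → 1/8 → 1/15 → 1/30 → 1/60 → 1/125 → 1/250 — count the steps: 6 stops.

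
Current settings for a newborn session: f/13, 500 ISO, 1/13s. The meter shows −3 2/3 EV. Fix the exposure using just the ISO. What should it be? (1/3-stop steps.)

ISO 6400

Underexposed by 3 2/3 stops → need 3 2/3 stops brighter.
ISO: 500 → 640 → 800 → 1000 → 1250 → 1600 → 2000 → 2500 → 3200 → 4000 → 5000 → 6400.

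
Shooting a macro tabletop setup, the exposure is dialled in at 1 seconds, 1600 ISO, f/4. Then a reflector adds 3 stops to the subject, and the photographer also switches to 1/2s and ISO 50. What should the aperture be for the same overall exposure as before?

f/1.4

Scene light: 3 stops brighter.
Shutter speed: 1 → 1/2 — 1 stop faster (darker).
ISO: 1600 → 800 → 400 → 200 → 100 → 50 — 5 stops lower (darker).
Net so far: 3 stops darker. Aperture: f/4 → f/2.8 → f/2 → f/1.4.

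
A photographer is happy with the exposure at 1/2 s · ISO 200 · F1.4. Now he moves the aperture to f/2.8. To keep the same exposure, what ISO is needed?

ISO 800

Aperture: f/1.4 → f/2 → f/2.8 — 2 stops smaller aperture (darker).
Need 2 stops brighter from the ISO: 200 → 400 → 800.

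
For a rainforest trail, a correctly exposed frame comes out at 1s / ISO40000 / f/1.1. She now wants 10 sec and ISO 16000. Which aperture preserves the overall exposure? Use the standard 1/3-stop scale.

f/2.2

Shutter speed: 1 → 1.3 → 1.6 → 2 → 2.5 → 3.2 → 4 → 5 → 6 → 8 → 10 — 3 1/3 stops slower (brighter).
ISO: 40000 → 32000 → 25600 → 20000 → 16000 — 1 1/3 stops dropped (darker).
Net change so far: 2 stops brighter. Offset with the aperture: f/1.1 → f/1.2 → f/1.4 → f/1.6 → f/1.8 → f/2 → f/2.2.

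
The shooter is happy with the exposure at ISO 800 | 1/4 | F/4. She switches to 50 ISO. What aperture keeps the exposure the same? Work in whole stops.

f/1.0

ISO: 800 → 400 → 200 → 100 → 50 — 4 stops dropped (darker).
Need 4 stops brighter from the aperture: f/4 → f/2.8 → f/2 → f/1.4 → f/1.0.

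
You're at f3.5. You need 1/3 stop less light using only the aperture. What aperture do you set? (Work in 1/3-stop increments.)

f/4

Aperture: f/3.5 → f/4 — 1/3 stop narrower (darker).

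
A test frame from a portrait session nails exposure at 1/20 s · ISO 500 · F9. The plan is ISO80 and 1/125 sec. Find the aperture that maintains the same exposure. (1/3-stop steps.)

f/1.4

ISO: 500 → 400 → 320 → 250 → 200 → 160 → 125 → 100 → 80 — 2 2/3 stops dropped (darker).
Shutter speed: 1/20 → 1/25 → 1/30 → 1/40 → 1/50 → 1/60 → 1/80 → 1/100 → 1/125 — 2 2/3 stops faster (darker).
Net change so far: 5 1/3 stops darker. Offset with the aperture: f/9 → f/8 → f/7.1 → f/6.3 → f/5.6 → f/5 → f/4.5 → f/4 → f/3.5 → f/3.2 → f/2.8 → f/2.5 → f/2.2 → f/2 → f/1.8 → f/1.6 → f/1.4.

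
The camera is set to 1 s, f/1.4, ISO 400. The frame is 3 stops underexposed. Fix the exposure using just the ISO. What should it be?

ISO 3200

Underexposed by 3 stops → need 3 stops brighter.
ISO: 400 → 800 → 1600 → 3200.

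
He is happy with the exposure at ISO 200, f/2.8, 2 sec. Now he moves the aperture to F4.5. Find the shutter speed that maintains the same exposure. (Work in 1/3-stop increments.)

5 s

Aperture: f/2.8 → f/3.2 → f/3.5 → f/4 → f/4.5 — 1 1/3 stops stopped down (darker).
Need 1 1/3 stops brighter from the shutter speed: 2 → 2.5 → 3.2 → 4 → 5.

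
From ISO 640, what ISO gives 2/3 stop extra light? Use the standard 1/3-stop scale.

ISO: 640 → 800 → 1000 — 2/3 stop raised (brighter).

ISO 1000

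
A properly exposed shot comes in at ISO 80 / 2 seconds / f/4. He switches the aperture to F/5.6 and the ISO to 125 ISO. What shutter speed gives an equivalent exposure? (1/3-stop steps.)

Aperture: f/4 → f/4.5 → f/5 → f/5.6 — 1 stop stopped down (darker).
ISO: 80 → 100 → 125 — 2/3 stop higher (brighter).
Net change so far: 1/3 stop darker. Offset with the shutter speed: 2 → 2.5.

2.5 s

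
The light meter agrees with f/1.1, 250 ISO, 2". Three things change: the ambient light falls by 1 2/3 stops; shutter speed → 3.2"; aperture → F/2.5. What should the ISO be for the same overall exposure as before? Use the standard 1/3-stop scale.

ISO 2500

Scene light: 1 2/3 stops darker.
Shutter speed: 2 → 2.5 → 3.2 — 2/3 stop longer (brighter).
Aperture: f/1.1 → f/1.2 → f/1.4 → f/1.6 → f/1.8 → f/2 → f/2.2 → f/2.5 — 2 1/3 stops narrower (darker).
Net so far: 3 1/3 stops darker. ISO: 250 → 320 → 400 → 500 → 640 → 800 → 1000 → 1250 → 1600 → 2000 → 2500.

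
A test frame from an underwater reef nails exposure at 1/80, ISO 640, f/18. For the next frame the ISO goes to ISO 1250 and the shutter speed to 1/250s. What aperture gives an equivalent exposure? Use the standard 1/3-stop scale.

f/14

ISO: 640 → 800 → 1000 → 1250 — 1 stop raised (brighter).
Shutter speed: 1/80 → 1/100 → 1/125 → 1/160 → 1/200 → 1/250 — 1 2/3 stops faster (darker).
Net change so far: 2/3 stop darker. Offset with the aperture: f/18 → f/16 → f/14.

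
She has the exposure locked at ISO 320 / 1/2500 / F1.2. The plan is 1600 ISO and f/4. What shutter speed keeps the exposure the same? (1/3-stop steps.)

ISO: 320 → 400 → 500 → 640 → 800 → 1000 → 1250 → 1600 — 2 1/3 stops higher (brighter).
Aperture: f/1.2 → f/1.4 → f/1.6 → f/1.8 → f/2 → f/2.2 → f/2.5 → f/2.8 → f/3.2 → f/3.5 → f/4 — 3 1/3 stops smaller aperture (darker).
Net change so far: 1 stop darker. Offset with the shutter speed: 1/2500 → 1/2000 → 1/1600 → 1/1250.

1/1250s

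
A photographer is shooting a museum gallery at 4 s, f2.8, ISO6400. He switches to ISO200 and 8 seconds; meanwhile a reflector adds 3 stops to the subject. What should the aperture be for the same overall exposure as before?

f/2

Scene light: 3 stops brighter.
ISO: 6400 → 3200 → 1600 → 800 → 400 → 200 — 5 stops lower (darker).
Shutter speed: 4 → 8 — 1 stop slower (brighter).
Net so far: 1 stop darker. Aperture: f/2.8 → f/2.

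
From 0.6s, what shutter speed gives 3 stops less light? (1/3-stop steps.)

Shutter speed: 0.6 → 0.5 → 0.4 → 0.3 → 1/4 → 1/5 → 1/6 → 1/8 → 1/10 → 1/13 — 3 stops faster (darker).

1/13s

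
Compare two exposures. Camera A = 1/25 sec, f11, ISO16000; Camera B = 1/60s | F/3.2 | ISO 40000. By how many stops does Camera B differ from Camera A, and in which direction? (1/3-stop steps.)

3 2/3 stops brighter

Aperture: f/11 → f/10 → f/9 → f/8 → f/7.1 → f/6.3 → f/5.6 → f/5 → f/4.5 → f/4 → f/3.5 → f/3.2 — 3 2/3 stops wider (brighter).
Shutter speed: 1/25 → 1/30 → 1/40 → 1/50 → 1/60 — 1 1/3 stops shorter (darker).
ISO: 16000 → 20000 → 25600 → 32000 → 40000 — 1 1/3 stops raised (brighter).
Net: +3 2/3 −1 1/3 +1 1/3 = +3 2/3 stops.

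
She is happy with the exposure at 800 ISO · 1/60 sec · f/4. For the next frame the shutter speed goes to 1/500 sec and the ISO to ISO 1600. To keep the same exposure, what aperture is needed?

Shutter speed: 1/60 → 1/125 → 1/250 → 1/500 — 3 stops faster (darker).
ISO: 800 → 1600 — 1 stop raised (brighter).
Net change so far: 2 stops darker. Offset with the aperture: f/4 → f/2.8 → f/2.

f/2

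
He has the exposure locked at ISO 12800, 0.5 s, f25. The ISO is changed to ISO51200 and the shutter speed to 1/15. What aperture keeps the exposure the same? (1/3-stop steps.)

f/18

ISO: 12800 → 16000 → 20000 → 25600 → 32000 → 40000 → 51200 — 2 stops raised (brighter).
Shutter speed: 0.5 → 0.4 → 0.3 → 1/4 → 1/5 → 1/6 → 1/8 → 1/10 → 1/13 → 1/15 — 3 stops faster (darker).
Net change so far: 1 stop darker. Offset with the aperture: f/25 → f/22 → f/20 → f/18.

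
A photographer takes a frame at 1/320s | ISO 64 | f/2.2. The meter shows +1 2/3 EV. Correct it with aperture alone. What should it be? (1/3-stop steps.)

f/4

Overexposed by 1 2/3 stops → need 1 2/3 stops darker.
Aperture: f/2.2 → f/2.5 → f/2.8 → f/3.2 → f/3.5 → f/4.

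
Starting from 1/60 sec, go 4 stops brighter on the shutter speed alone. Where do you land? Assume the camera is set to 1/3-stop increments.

Shutter speed: 1/60 → 1/50 → 1/40 → 1/30 → 1/25 → 1/20 → 1/15 → 1/13 → 1/10 → 1/8 → 1/6 → 1/5 → 1/4 — 4 stops longer (brighter).

1/4s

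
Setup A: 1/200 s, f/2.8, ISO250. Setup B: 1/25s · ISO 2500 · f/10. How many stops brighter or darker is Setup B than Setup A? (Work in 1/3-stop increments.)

Aperture: f/2.8 → f/3.2 → f/3.5 → f/4 → f/4.5 → f/5 → f/5.6 → f/6.3 → f/7.1 → f/8 → f/9 → f/10 — 3 2/3 stops narrower (darker).
Shutter speed: 1/200 → 1/160 → 1/125 → 1/100 → 1/80 → 1/60 → 1/50 → 1/40 → 1/30 → 1/25 — 3 stops slower (brighter).
ISO: 250 → 320 → 400 → 500 → 640 → 800 → 1000 → 1250 → 1600 → 2000 → 2500 — 3 1/3 stops higher (brighter).
Net: −3 2/3 +3 +3 1/3 = +2 2/3 stops.

2 2/3 stops brighter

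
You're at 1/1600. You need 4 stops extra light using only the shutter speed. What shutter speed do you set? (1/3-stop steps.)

Shutter speed: 1/1600 → 1/1250 → 1/1000 → 1/800 → 1/640 → 1/500 → 1/400 → 1/320 → 1/250 → 1/200 → 1/160 → 1/125 → 1/100 — 4 stops slower (brighter).

1/100s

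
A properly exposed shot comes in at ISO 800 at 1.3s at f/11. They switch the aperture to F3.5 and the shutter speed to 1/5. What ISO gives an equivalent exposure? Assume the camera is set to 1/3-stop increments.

Aperture: f/11 → f/10 → f/9 → f/8 → f/7.1 → f/6.3 → f/5.6 → f/5 → f/4.5 → f/4 → f/3.5 — 3 1/3 stops wider (brighter).
Shutter speed: 1.3 → 1 → 0.8 → 0.6 → 0.5 → 0.4 → 0.3 → 1/4 → 1/5 — 2 2/3 stops shorter (darker).
Net change so far: 2/3 stop brighter. Offset with the ISO: 800 → 640 → 500.

ISO 500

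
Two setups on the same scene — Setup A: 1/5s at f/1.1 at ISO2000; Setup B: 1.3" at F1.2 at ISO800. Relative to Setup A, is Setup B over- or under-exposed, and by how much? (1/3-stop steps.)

Aperture: f/1.1 → f/1.2 — 1/3 stop stopped down (darker).
Shutter speed: 1/5 → 1/4 → 0.3 → 0.4 → 0.5 → 0.6 → 0.8 → 1 → 1.3 — 2 2/3 stops longer (brighter).
ISO: 2000 → 1600 → 1250 → 1000 → 800 — 1 1/3 stops lower (darker).
Net: −1/3 +2 2/3 −1 1/3 = +1 stop.

1 stop brighter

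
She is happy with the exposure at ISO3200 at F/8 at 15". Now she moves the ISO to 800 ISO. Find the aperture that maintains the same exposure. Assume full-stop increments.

f/4

ISO: 3200 → 1600 → 800 — 2 stops dropped (darker).
Need 2 stops brighter from the aperture: f/8 → f/5.6 → f/4.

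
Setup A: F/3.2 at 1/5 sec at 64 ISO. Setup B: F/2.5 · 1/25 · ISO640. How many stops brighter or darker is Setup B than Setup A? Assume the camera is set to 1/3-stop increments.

1 2/3 stops brighter

Aperture: f/3.2 → f/2.8 → f/2.5 — 2/3 stop larger aperture (brighter).
Shutter speed: 1/5 → 1/6 → 1/8 → 1/10 → 1/13 → 1/15 → 1/20 → 1/25 — 2 1/3 stops shorter (darker).
ISO: 64 → 80 → 100 → 125 → 160 → 200 → 250 → 320 → 400 → 500 → 640 — 3 1/3 stops raised (brighter).
Net: +2/3 −2 1/3 +3 1/3 = +1 2/3 stops.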